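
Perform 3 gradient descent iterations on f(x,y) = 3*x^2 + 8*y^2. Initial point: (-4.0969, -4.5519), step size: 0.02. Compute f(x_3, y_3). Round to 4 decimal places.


Gradient descent on f(x,y) = 3*x^2 + 8*y^2.
Starting point: (-4.0969, -4.5519), alpha = 0.02
Step 1: grad_x = 2*3*-4.0969 = -24.5814, grad_y = 2*8*-4.5519 = -72.8304
  x_1 = -4.0969 - 0.02*-24.5814 = -3.6053
  y_1 = -4.5519 - 0.02*-72.8304 = -3.0953
Step 2: grad_x = 2*3*-3.6053 = -21.6316, grad_y = 2*8*-3.0953 = -49.5247
  x_2 = -3.6053 - 0.02*-21.6316 = -3.1726
  y_2 = -3.0953 - 0.02*-49.5247 = -2.1048
Step 3: grad_x = 2*3*-3.1726 = -19.0358, grad_y = 2*8*-2.1048 = -33.6768
  x_3 = -3.1726 - 0.02*-19.0358 = -2.7919
  y_3 = -2.1048 - 0.02*-33.6768 = -1.4313
f(-2.7919, -1.4313) = 3*(-2.7919)^2 + 8*(-1.4313)^2 = 39.7726


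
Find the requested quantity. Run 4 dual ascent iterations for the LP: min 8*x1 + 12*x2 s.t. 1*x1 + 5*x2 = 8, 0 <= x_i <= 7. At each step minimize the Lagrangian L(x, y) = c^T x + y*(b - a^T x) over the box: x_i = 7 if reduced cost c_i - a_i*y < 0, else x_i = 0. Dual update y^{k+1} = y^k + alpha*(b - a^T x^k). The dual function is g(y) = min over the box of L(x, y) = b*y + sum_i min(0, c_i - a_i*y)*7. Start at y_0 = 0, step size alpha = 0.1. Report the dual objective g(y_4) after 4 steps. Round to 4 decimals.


Dual ascent for LP: min 8*x1 + 12*x2, 1*x1 + 5*x2 = 8, 0 <= x_i <= 7
Step 1: y^k = 0.0, reduced costs: (8.0, 12.0)
  x^k = (0.0, 0.0), subgradient = b - a^T x = 8.0
  y^{k+1} = 0.0 + 0.1*8.0 = 0.8
Step 2: y^k = 0.8, reduced costs: (7.2, 8.0)
  x^k = (0.0, 0.0), subgradient = b - a^T x = 8.0
  y^{k+1} = 0.8 + 0.1*8.0 = 1.6
Step 3: y^k = 1.6, reduced costs: (6.4, 4.0)
  x^k = (0.0, 0.0), subgradient = b - a^T x = 8.0
  y^{k+1} = 1.6 + 0.1*8.0 = 2.4
Step 4: y^k = 2.4, reduced costs: (5.6, 0.0)
  x^k = (0.0, 0.0), subgradient = b - a^T x = 8.0
  y^{k+1} = 2.4 + 0.1*8.0 = 3.2
Dual objective at y_4 = 3.2: reduced costs (4.8, -4.0), box minimizer x = (0.0, 7.0)
g(y_4) = b*y + (c1 - a1*y)*x1 + (c2 - a2*y)*x2 = 8*3.2 + 4.8*0.0 + (-4.0)*7.0 = 25.6 + 0.0 - 28.0 = -2.4


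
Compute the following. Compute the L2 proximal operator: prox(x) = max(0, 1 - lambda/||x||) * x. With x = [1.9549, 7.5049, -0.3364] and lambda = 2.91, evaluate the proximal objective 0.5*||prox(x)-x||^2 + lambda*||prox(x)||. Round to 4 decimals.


Step 1: Compute ||x||.
||x|| = 7.7626
Step 2: Compute scaling factor.
scale = max(0, 1 - 2.91/7.7626) = 0.6251
Step 3: prox(x) = [1.2221, 4.6915, -0.2103]
||prox(x)|| = 4.8526
Step 4: Proximal objective.
0.5*||prox-x||^2 = 4.2341
lambda*||prox|| = 14.1211
Total = 18.3552


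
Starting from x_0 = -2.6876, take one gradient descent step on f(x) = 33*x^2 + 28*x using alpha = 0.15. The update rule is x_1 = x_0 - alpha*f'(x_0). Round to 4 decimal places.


We compute the gradient at x_0 and apply the update.
f'(x) = 66*x + 28
f'(-2.6876) = 66*-2.6876 + 28 = -149.3816
x_1 = -2.6876 - 0.15*-149.3816 = 19.7196


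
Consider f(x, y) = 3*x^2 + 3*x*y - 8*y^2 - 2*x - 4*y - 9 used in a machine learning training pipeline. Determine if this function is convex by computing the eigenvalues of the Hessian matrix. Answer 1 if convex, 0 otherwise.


The Hessian of f(x,y) = 3*x^2 + 3*x*y - 8*y^2 - 2*x - 4*y - 9 is:
H = [[6, 3], [3, -16]]
Trace = 6 - 16 = -10
Determinant = 6*-16 - (3)^2 = -105
Discriminant = (-10)^2 - 4*-105 = 520.0
Eigenvalues: lambda_1 = -16.4018, lambda_2 = 6.4018
The function is not convex.

0


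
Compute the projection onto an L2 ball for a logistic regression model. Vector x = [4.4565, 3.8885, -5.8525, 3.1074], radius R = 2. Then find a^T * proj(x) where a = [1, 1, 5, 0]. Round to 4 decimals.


Step 1: Compute ||x|| (intermediates to 6 decimals).
||x|| = sqrt(4.4565^2 + 3.8885^2 + (-5.8525)^2 + 3.1074^2) = 8.881921
Step 2: Project.
Since ||x|| > R, scale = R/||x|| = 2/8.881921 = 0.225177, proj(x) = scale * x
proj(x) = [1.003501, 0.875601, -1.317848, 0.699715]
Step 3: Dot product.
a^T * proj(x) = 1*1.003501 + 1*0.875601 + 5*(-1.317848) + 0*0.699715 = -4.7101


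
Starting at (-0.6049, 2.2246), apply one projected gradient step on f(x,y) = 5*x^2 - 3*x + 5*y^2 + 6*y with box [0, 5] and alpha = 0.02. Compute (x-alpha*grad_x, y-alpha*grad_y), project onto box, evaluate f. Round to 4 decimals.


Step 1: Compute gradient at (-0.6049, 2.2246).
grad_x = 2*5*-0.6049 - 3 = -9.049
grad_y = 2*5*2.2246 + 6 = 28.246
Step 2: Gradient step.
x_raw = -0.6049 - 0.02*-9.049 = -0.4239
y_raw = 2.2246 - 0.02*28.246 = 1.6597
Step 3: Project onto [0, 5].
x_proj = clip(-0.4239) = 0.0
y_proj = clip(1.6597) = 1.6597
Step 4: Evaluate f.
f(0.0, 1.6597) = 23.7308


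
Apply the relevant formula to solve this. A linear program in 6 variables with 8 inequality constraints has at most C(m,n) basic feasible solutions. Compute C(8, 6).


Each vertex corresponds to some choice of n active constraints out of m, so the number of vertices is at most C(m, n) = m! / (n!(m-n)!).
m = 8, n = 6
Numerator: 8 * 7 * 6 * 5 * 4 * 3
Denominator: 6! = 720
C(8, 6) = 28


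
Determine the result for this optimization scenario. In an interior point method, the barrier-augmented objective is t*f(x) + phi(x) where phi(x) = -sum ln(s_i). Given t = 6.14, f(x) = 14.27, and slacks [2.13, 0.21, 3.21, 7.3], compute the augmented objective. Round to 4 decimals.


Step 1: Compute log-barrier.
ln values: [0.7561, -1.5606, 1.1663, 1.9879]
phi = -(0.7561 - 1.5606 + 1.1663 + 1.9879) = -2.3496
Step 2: Compute augmented objective.
t*f(x) = 6.14*14.27 = 87.6178
Total = 87.6178 - 2.3496 = 85.2682


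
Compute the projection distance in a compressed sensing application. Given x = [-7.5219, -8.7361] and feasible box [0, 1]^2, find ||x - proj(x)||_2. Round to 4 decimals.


Project each component onto [0, 1].
clip(-7.5219) = 0.0, clip(-8.7361) = 0.0
Projection = [0.0, 0.0]
Squared diffs: [56.579, 76.3194]
Distance = sqrt(132.8984) = 11.5282


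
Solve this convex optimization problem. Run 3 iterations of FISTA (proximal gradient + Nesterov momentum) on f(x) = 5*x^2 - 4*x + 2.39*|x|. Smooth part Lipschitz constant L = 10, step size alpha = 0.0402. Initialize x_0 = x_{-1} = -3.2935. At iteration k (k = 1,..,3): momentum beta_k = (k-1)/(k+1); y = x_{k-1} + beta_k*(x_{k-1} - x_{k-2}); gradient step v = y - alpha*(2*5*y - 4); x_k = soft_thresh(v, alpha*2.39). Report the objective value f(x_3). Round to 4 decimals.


FISTA on f(x) = 5*x^2 - 4*x + 2.39*|x|
L = 10, alpha = 0.0402
Iteration 1: beta = 0.0, y = -3.2935 + 0.0*(-3.2935 + 3.2935) = -3.2935
  grad(y) = -36.935, v = y - alpha*grad = -1.8087
  prox(v) = soft_thresh(-1.8087, 0.0961) = -1.7126
Iteration 2: beta = 0.3333, y = -1.7126 + 0.3333*(-1.7126 + 3.2935) = -1.1857
  grad(y) = -15.8568, v = y - alpha*grad = -0.5482
  prox(v) = soft_thresh(-0.5482, 0.0961) = -0.4522
Iteration 3: beta = 0.5, y = -0.4522 + 0.5*(-0.4522 + 1.7126) = 0.1781
  grad(y) = -2.2192, v = y - alpha*grad = 0.2673
  prox(v) = soft_thresh(0.2673, 0.0961) = 0.1712
f(x_3) = 5*0.1712^2 - 4*0.1712 + 2.39*|0.1712| = -0.1291


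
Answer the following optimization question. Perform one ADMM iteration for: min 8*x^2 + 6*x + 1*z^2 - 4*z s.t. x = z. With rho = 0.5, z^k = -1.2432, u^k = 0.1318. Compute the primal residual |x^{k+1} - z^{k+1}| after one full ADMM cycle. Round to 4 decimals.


ADMM iteration with rho = 0.5, z^k = -1.2432, u^k = 0.1318
Step 1: x-update.
Minimize 8*x^2 + 6*x + (0.5/2)*(x + 1.2432 + 0.1318)^2
FOC: (2*8 + 0.5)*x = -6 + 0.5*(-1.2432 - 0.1318)
x^{k+1} = -0.4053
Step 2: z-update.
Minimize 1*z^2 - 4*z + (0.5/2)*(-0.4053 - z + 0.1318)^2
FOC: (2*1 + 0.5)*z = 4 + 0.5*(-0.4053 + 0.1318)
z^{k+1} = 1.5453
Step 3: u-update.
u^{k+1} = 0.1318 - 0.4053 - 1.5453 = -1.8188
Step 4: Primal residual = |-0.4053 - 1.5453| = 1.9506


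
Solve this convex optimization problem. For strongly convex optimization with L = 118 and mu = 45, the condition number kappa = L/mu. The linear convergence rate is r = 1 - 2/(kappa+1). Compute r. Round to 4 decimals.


Step 1: Compute the condition number.
kappa = L/mu = 118/45 = 2.6222
Step 2: Compute the convergence rate.
r = 1 - 2/(kappa + 1) = 1 - 2*mu/(L + mu) = (L - mu)/(L + mu) = 73/163 = 0.4479


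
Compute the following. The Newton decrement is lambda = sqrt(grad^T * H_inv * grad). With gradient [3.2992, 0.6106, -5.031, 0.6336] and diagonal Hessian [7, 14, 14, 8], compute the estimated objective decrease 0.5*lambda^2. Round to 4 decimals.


Step 1: H is diagonal, so H^(-1) * g = [0.4713, 0.0436, -0.3594, 0.0792].
Step 2: g^T H^(-1) g = sum_i g_i^2 / H_ii
  = (3.2992)^2/7 + (0.6106)^2/14 + (-5.031)^2/14 + (0.6336)^2/8
  = 1.555 + 0.0266 + 1.8079 + 0.0502 = 3.4397
Step 3: Objective decrease = 0.5 * g^T H^(-1) g = 1.7198


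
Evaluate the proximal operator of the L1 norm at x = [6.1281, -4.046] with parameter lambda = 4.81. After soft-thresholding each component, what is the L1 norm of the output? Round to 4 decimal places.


Soft-thresholding with lambda = 4.81:
prox(6.1281) = sign(6.1281)*max(|6.1281| - 4.81, 0) = 1.3181
prox(-4.046) = sign(-4.046)*max(|-4.046| - 4.81, 0) = 0.0
prox(x) = [1.3181, 0.0]
||prox(x)||_1 = 1.3181 + 0.0 = 1.3181


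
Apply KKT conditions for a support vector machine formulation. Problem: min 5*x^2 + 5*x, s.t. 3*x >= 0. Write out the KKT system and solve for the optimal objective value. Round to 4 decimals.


Step 1: Try lambda = 0 (constraint inactive).
x_unc = -5/(2*5) = -0.5
Check: 3*-0.5 = -1.5 < 0 -- violated!
Step 2: Constraint must be active: 3*x = 0
x* = 0/3 = 0.0
lambda = (2*5*0.0 + 5)/3 = 1.6667
Step 3: Compute optimal value.
f(x*) = 5*0.0^2 + 5*0.0 = 0.0


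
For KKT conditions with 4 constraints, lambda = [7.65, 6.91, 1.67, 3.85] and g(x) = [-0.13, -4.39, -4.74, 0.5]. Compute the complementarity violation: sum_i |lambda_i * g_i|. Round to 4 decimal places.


KKT complementary slackness check:
lambda_1 * g_1 = 7.65 * -0.13 = -0.9945
lambda_2 * g_2 = 6.91 * -4.39 = -30.3349
lambda_3 * g_3 = 1.67 * -4.74 = -7.9158
lambda_4 * g_4 = 3.85 * 0.5 = 1.925
Total violation = 0.9945 + 30.3349 + 7.9158 + 1.925 = 41.1702


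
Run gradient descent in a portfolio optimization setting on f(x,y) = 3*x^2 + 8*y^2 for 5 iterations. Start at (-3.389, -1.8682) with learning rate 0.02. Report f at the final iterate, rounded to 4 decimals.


Gradient descent on f(x,y) = 3*x^2 + 8*y^2.
Starting point: (-3.389, -1.8682), alpha = 0.02
Step 1: grad_x = 2*3*-3.389 = -20.334, grad_y = 2*8*-1.8682 = -29.8912
  x_1 = -3.389 - 0.02*-20.334 = -2.9823
  y_1 = -1.8682 - 0.02*-29.8912 = -1.2704
Step 2: grad_x = 2*3*-2.9823 = -17.8939, grad_y = 2*8*-1.2704 = -20.326
  x_2 = -2.9823 - 0.02*-17.8939 = -2.6244
  y_2 = -1.2704 - 0.02*-20.326 = -0.8639
Step 3: grad_x = 2*3*-2.6244 = -15.7466, grad_y = 2*8*-0.8639 = -13.8217
  x_3 = -2.6244 - 0.02*-15.7466 = -2.3095
  y_3 = -0.8639 - 0.02*-13.8217 = -0.5874
Step 4: grad_x = 2*3*-2.3095 = -13.8571, grad_y = 2*8*-0.5874 = -9.3987
  x_4 = -2.3095 - 0.02*-13.8571 = -2.0324
  y_4 = -0.5874 - 0.02*-9.3987 = -0.3994
Step 5: grad_x = 2*3*-2.0324 = -12.1942, grad_y = 2*8*-0.3994 = -6.3911
  x_5 = -2.0324 - 0.02*-12.1942 = -1.7885
  y_5 = -0.3994 - 0.02*-6.3911 = -0.2716
f(-1.7885, -0.2716) = 3*(-1.7885)^2 + 8*(-0.2716)^2 = 10.1863


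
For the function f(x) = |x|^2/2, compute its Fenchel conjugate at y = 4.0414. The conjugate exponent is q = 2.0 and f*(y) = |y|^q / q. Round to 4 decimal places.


The conjugate exponent q satisfies 1/p + 1/q = 1.
p = 2, so q = 2/(2 - 1) = 2.0
|y|^q = 4.0414^2.0 = 16.3329
f*(4.0414) = 16.3329 / 2.0 = 8.1665


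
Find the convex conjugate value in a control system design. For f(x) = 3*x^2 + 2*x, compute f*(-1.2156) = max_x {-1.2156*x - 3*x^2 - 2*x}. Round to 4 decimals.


f*(y) = sup_x {y*x - a*x^2 - b*x} = sup_x {(y-b)*x - a*x^2}
FOC: (y - b) - 2a*x = 0 => x* = (y - b)/(2a)
x* = (-1.2156 - 2)/(2*3) = -0.5359
f*(-1.2156) = (y-b)^2/(4a) = (-1.2156 - 2)^2/(4*3)
= 10.3401/12 = 0.8617


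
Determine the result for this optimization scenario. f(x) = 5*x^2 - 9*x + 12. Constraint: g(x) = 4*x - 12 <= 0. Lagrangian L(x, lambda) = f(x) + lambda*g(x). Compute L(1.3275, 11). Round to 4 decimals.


Step 1: Evaluate f(x).
f(1.3275) = 5*1.3275^2 - 9*1.3275 + 12 = 8.8638
Step 2: Evaluate g(x).
g(1.3275) = 4*1.3275 - 12 = -6.69
Step 3: Compute Lagrangian.
L = 8.8638 + 11*-6.69 = -64.7262


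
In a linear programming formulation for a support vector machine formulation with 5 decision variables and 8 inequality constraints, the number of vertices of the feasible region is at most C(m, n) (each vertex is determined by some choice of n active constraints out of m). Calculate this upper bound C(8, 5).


Each vertex corresponds to some choice of n active constraints out of m, so the number of vertices is at most C(m, n) = m! / (n!(m-n)!).
m = 8, n = 5
Numerator: 8 * 7 * 6 * 5 * 4
Denominator: 5! = 120
C(8, 5) = 56


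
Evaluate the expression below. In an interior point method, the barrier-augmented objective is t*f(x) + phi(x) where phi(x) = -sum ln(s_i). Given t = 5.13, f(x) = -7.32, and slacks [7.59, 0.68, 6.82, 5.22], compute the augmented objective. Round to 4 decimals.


Step 1: Compute log-barrier.
ln values: [2.0268, -0.3857, 1.9199, 1.6525]
phi = -(2.0268 - 0.3857 + 1.9199 + 1.6525) = -5.2135
Step 2: Compute augmented objective.
t*f(x) = 5.13*-7.32 = -37.5516
Total = -37.5516 - 5.2135 = -42.7651


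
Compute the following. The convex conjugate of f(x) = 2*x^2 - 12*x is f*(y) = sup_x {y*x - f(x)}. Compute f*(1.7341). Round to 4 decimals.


f*(y) = sup_x {y*x - a*x^2 - b*x} = sup_x {(y-b)*x - a*x^2}
FOC: (y - b) - 2a*x = 0 => x* = (y - b)/(2a)
x* = (1.7341 + 12)/(2*2) = 3.4335
f*(1.7341) = (y-b)^2/(4a) = (1.7341 + 12)^2/(4*2)
= 188.6255/8 = 23.5782


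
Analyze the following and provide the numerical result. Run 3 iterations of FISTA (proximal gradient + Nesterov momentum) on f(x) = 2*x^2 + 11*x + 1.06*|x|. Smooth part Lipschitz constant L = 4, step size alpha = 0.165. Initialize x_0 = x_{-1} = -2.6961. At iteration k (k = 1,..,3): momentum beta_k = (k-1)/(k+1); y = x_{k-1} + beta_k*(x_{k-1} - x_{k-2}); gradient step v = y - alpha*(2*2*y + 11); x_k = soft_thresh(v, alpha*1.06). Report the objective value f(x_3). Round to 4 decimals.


FISTA on f(x) = 2*x^2 + 11*x + 1.06*|x|
L = 4, alpha = 0.165
Iteration 1: beta = 0.0, y = -2.6961 + 0.0*(-2.6961 + 2.6961) = -2.6961
  grad(y) = 0.2156, v = y - alpha*grad = -2.7317
  prox(v) = soft_thresh(-2.7317, 0.1749) = -2.5568
Iteration 2: beta = 0.3333, y = -2.5568 + 0.3333*(-2.5568 + 2.6961) = -2.5103
  grad(y) = 0.9587, v = y - alpha*grad = -2.6685
  prox(v) = soft_thresh(-2.6685, 0.1749) = -2.4936
Iteration 3: beta = 0.5, y = -2.4936 + 0.5*(-2.4936 + 2.5568) = -2.462
  grad(y) = 1.1519, v = y - alpha*grad = -2.6521
  prox(v) = soft_thresh(-2.6521, 0.1749) = -2.4772
f(x_3) = 2*(-2.4772)^2 + 11*(-2.4772) + 1.06*|-2.4772| = -12.3503


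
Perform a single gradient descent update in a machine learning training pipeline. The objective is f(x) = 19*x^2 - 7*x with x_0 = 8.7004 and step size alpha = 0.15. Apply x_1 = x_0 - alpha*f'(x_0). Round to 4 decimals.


We compute the gradient at x_0 and apply the update.
f'(x) = 38*x - 7
f'(8.7004) = 38*8.7004 - 7 = 323.6152
x_1 = 8.7004 - 0.15*323.6152 = -39.8419


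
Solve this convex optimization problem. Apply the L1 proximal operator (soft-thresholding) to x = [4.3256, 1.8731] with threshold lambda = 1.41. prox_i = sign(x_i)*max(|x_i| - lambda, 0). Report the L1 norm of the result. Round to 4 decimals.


Soft-thresholding with lambda = 1.41:
prox(4.3256) = sign(4.3256)*max(|4.3256| - 1.41, 0) = 2.9156
prox(1.8731) = sign(1.8731)*max(|1.8731| - 1.41, 0) = 0.4631
prox(x) = [2.9156, 0.4631]
||prox(x)||_1 = 2.9156 + 0.4631 = 3.3787


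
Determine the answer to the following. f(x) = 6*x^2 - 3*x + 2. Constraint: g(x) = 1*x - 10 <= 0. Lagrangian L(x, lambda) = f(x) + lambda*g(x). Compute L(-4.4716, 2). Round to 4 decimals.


Step 1: Evaluate f(x).
f(-4.4716) = 6*(-4.4716)^2 - 3*(-4.4716) + 2 = 135.386
Step 2: Evaluate g(x).
g(-4.4716) = 1*-4.4716 - 10 = -14.4716
Step 3: Compute Lagrangian.
L = 135.386 + 2*-14.4716 = 106.4428


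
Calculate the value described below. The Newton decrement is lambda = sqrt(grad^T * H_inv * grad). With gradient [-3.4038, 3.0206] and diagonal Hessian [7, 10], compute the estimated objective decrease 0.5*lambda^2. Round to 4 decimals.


Step 1: H is diagonal, so H^(-1) * g = [-0.4863, 0.3021].
Step 2: g^T H^(-1) g = sum_i g_i^2 / H_ii
  = (-3.4038)^2/7 + (3.0206)^2/10
  = 1.6551 + 0.9124 = 2.5675
Step 3: Objective decrease = 0.5 * g^T H^(-1) g = 1.2838


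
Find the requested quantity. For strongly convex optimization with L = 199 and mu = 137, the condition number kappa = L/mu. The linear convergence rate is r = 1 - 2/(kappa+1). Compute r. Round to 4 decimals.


Step 1: Compute the condition number.
kappa = L/mu = 199/137 = 1.4526
Step 2: Compute the convergence rate.
r = 1 - 2/(kappa + 1) = 1 - 2*mu/(L + mu) = (L - mu)/(L + mu) = 62/336 = 0.1845


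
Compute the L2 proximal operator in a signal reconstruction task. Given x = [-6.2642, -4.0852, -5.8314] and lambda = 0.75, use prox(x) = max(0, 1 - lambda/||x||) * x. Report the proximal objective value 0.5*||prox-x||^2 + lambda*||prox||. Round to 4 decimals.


Step 1: Compute ||x||.
||x|| = 9.4834
Step 2: Compute scaling factor.
scale = max(0, 1 - 0.75/9.4834) = 0.9209
Step 3: prox(x) = [-5.7688, -3.7621, -5.3702]
||prox(x)|| = 8.7334
Step 4: Proximal objective.
0.5*||prox-x||^2 = 0.2813
lambda*||prox|| = 6.5501
Total = 6.8313


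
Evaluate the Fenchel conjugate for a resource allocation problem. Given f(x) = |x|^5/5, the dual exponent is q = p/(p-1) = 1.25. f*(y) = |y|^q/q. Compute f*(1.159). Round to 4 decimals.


The conjugate exponent q satisfies 1/p + 1/q = 1.
p = 5, so q = 5/(5 - 1) = 1.25
|y|^q = 1.159^1.25 = 1.2026
f*(1.159) = 1.2026 / 1.25 = 0.962


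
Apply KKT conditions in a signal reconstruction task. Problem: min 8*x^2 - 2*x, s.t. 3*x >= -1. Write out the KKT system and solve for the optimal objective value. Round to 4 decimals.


Step 1: Try lambda = 0 (constraint inactive).
Stationarity: 2*8*x - 2 = 0
x* = 2/(2*8) = 0.125
Check constraint: 3*0.125 = 0.375 >= -1 -- satisfied.
Step 2: Compute optimal value.
f(x*) = 8*0.125^2 - 2*0.125 = -0.125


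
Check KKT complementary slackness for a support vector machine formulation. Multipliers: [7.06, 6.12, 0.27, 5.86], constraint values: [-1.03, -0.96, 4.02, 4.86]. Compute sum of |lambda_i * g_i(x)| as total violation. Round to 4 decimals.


KKT complementary slackness check:
lambda_1 * g_1 = 7.06 * -1.03 = -7.2718
lambda_2 * g_2 = 6.12 * -0.96 = -5.8752
lambda_3 * g_3 = 0.27 * 4.02 = 1.0854
lambda_4 * g_4 = 5.86 * 4.86 = 28.4796
Total violation = 7.2718 + 5.8752 + 1.0854 + 28.4796 = 42.712


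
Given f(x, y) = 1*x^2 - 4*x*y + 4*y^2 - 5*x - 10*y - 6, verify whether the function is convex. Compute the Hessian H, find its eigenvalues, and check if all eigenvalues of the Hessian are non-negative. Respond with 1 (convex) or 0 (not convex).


The Hessian of f(x,y) = 1*x^2 - 4*x*y + 4*y^2 - 5*x - 10*y - 6 is:
H = [[2, -4], [-4, 8]]
Trace = 2 + 8 = 10
Determinant = 2*8 - (-4)^2 = 0
Discriminant = (10)^2 - 4*0 = 100.0
Eigenvalues: lambda_1 = 0.0, lambda_2 = 10.0
The function is convex.

1


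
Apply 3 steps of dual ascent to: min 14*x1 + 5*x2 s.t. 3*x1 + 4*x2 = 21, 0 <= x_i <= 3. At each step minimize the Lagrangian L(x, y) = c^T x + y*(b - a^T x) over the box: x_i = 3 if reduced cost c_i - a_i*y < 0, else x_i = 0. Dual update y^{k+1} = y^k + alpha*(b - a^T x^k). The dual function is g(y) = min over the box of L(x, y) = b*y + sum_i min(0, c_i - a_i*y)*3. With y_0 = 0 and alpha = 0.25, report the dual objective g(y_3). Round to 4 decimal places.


Dual ascent for LP: min 14*x1 + 5*x2, 3*x1 + 4*x2 = 21, 0 <= x_i <= 3
Step 1: y^k = 0.0, reduced costs: (14.0, 5.0)
  x^k = (0.0, 0.0), subgradient = b - a^T x = 21.0
  y^{k+1} = 0.0 + 0.25*21.0 = 5.25
Step 2: y^k = 5.25, reduced costs: (-1.75, -16.0)
  x^k = (3.0, 3.0), subgradient = b - a^T x = 0.0
  y^{k+1} = 5.25 + 0.25*0.0 = 5.25
Step 3: y^k = 5.25, reduced costs: (-1.75, -16.0)
  x^k = (3.0, 3.0), subgradient = b - a^T x = 0.0
  y^{k+1} = 5.25 + 0.25*0.0 = 5.25
Dual objective at y_3 = 5.25: reduced costs (-1.75, -16.0), box minimizer x = (3.0, 3.0)
g(y_3) = b*y + (c1 - a1*y)*x1 + (c2 - a2*y)*x2 = 21*5.25 + (-1.75)*3.0 + (-16.0)*3.0 = 110.25 - 5.25 - 48.0 = 57.0


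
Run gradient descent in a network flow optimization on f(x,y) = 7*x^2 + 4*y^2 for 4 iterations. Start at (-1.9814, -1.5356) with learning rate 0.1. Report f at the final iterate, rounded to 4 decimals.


Gradient descent on f(x,y) = 7*x^2 + 4*y^2.
Starting point: (-1.9814, -1.5356), alpha = 0.1
Step 1: grad_x = 2*7*-1.9814 = -27.7396, grad_y = 2*4*-1.5356 = -12.2848
  x_1 = -1.9814 - 0.1*-27.7396 = 0.7926
  y_1 = -1.5356 - 0.1*-12.2848 = -0.3071
Step 2: grad_x = 2*7*0.7926 = 11.0958, grad_y = 2*4*-0.3071 = -2.457
  x_2 = 0.7926 - 0.1*11.0958 = -0.317
  y_2 = -0.3071 - 0.1*-2.457 = -0.0614
Step 3: grad_x = 2*7*-0.317 = -4.4383, grad_y = 2*4*-0.0614 = -0.4914
  x_3 = -0.317 - 0.1*-4.4383 = 0.1268
  y_3 = -0.0614 - 0.1*-0.4914 = -0.0123
Step 4: grad_x = 2*7*0.1268 = 1.7753, grad_y = 2*4*-0.0123 = -0.0983
  x_4 = 0.1268 - 0.1*1.7753 = -0.0507
  y_4 = -0.0123 - 0.1*-0.0983 = -0.0025
f(-0.0507, -0.0025) = 7*(-0.0507)^2 + 4*(-0.0025)^2 = 0.018


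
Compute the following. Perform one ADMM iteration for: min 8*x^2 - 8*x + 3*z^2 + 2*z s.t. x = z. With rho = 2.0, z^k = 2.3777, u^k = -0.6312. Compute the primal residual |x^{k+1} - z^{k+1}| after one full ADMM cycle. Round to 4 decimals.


ADMM iteration with rho = 2.0, z^k = 2.3777, u^k = -0.6312
Step 1: x-update.
Minimize 8*x^2 - 8*x + (2.0/2)*(x - 2.3777 - 0.6312)^2
FOC: (2*8 + 2.0)*x = 8 + 2.0*(2.3777 + 0.6312)
x^{k+1} = 0.7788
Step 2: z-update.
Minimize 3*z^2 + 2*z + (2.0/2)*(0.7788 - z - 0.6312)^2
FOC: (2*3 + 2.0)*z = -2 + 2.0*(0.7788 - 0.6312)
z^{k+1} = -0.2131
Step 3: u-update.
u^{k+1} = -0.6312 + 0.7788 + 0.2131 = 0.3607
Step 4: Primal residual = |0.7788 + 0.2131| = 0.9919


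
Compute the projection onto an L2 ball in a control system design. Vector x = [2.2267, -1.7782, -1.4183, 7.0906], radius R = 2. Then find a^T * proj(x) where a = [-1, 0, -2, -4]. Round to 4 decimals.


Step 1: Compute ||x|| (intermediates to 6 decimals).
||x|| = sqrt(2.2267^2 + (-1.7782)^2 + (-1.4183)^2 + 7.0906^2) = 7.772282
Step 2: Project.
Since ||x|| > R, scale = R/||x|| = 2/7.772282 = 0.257325, proj(x) = scale * x
proj(x) = [0.572986, -0.457575, -0.364964, 1.824589]
Step 3: Dot product.
a^T * proj(x) = -1*0.572986 + 0*(-0.457575) - 2*(-0.364964) - 4*1.824589 = -7.1414


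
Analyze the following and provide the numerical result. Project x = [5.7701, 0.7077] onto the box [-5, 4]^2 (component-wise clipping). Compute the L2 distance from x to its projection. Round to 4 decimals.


Project each component onto [-5, 4].
clip(5.7701) = 4.0, clip(0.7077) = 0.7077
Projection = [4.0, 0.7077]
Squared diffs: [3.1333, 0.0]
Distance = sqrt(3.1333) = 1.7701


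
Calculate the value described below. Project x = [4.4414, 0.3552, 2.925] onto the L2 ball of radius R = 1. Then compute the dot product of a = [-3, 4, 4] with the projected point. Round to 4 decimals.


Step 1: Compute ||x|| (intermediates to 6 decimals).
||x|| = sqrt(4.4414^2 + 0.3552^2 + 2.925^2) = 5.329899
Step 2: Project.
Since ||x|| > R, scale = R/||x|| = 1/5.329899 = 0.187621, proj(x) = scale * x
proj(x) = [0.8333, 0.066643, 0.548791]
Step 3: Dot product.
a^T * proj(x) = -3*0.8333 + 4*0.066643 + 4*0.548791 = -0.0382


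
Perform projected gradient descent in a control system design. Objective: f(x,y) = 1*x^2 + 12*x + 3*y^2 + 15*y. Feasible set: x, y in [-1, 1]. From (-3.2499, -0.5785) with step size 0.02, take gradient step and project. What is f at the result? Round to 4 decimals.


Step 1: Compute gradient at (-3.2499, -0.5785).
grad_x = 2*1*-3.2499 + 12 = 5.5002
grad_y = 2*3*-0.5785 + 15 = 11.529
Step 2: Gradient step.
x_raw = -3.2499 - 0.02*5.5002 = -3.3599
y_raw = -0.5785 - 0.02*11.529 = -0.8091
Step 3: Project onto [-1, 1].
x_proj = clip(-3.3599) = -1.0
y_proj = clip(-0.8091) = -0.8091
Step 4: Evaluate f.
f(-1.0, -0.8091) = -21.1724


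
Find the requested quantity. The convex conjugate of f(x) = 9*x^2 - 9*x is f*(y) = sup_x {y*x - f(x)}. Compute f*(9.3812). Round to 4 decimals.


f*(y) = sup_x {y*x - a*x^2 - b*x} = sup_x {(y-b)*x - a*x^2}
FOC: (y - b) - 2a*x = 0 => x* = (y - b)/(2a)
x* = (9.3812 + 9)/(2*9) = 1.0212
f*(9.3812) = (y-b)^2/(4a) = (9.3812 + 9)^2/(4*9)
= 337.8685/36 = 9.3852


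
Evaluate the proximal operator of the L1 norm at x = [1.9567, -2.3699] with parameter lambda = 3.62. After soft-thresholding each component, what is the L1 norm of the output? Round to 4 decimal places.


Soft-thresholding with lambda = 3.62:
prox(1.9567) = sign(1.9567)*max(|1.9567| - 3.62, 0) = 0.0
prox(-2.3699) = sign(-2.3699)*max(|-2.3699| - 3.62, 0) = 0.0
prox(x) = [0.0, 0.0]
||prox(x)||_1 = 0.0 + 0.0 = 0.0


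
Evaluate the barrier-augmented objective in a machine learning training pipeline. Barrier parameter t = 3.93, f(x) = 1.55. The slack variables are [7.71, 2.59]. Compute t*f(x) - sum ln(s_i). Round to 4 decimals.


Step 1: Compute log-barrier.
ln values: [2.0425, 0.9517]
phi = -(2.0425 + 0.9517) = -2.9942
Step 2: Compute augmented objective.
t*f(x) = 3.93*1.55 = 6.0915
Total = 6.0915 - 2.9942 = 3.0973


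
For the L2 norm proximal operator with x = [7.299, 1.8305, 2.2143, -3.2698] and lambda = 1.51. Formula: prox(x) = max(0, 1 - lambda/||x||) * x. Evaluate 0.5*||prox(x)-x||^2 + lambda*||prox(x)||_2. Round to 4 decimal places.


Step 1: Compute ||x||.
||x|| = 8.4983
Step 2: Compute scaling factor.
scale = max(0, 1 - 1.51/8.4983) = 0.8223
Step 3: prox(x) = [6.0021, 1.5053, 1.8209, -2.6888]
||prox(x)|| = 6.9883
Step 4: Proximal objective.
0.5*||prox-x||^2 = 1.1401
lambda*||prox|| = 10.5523
Total = 11.6924


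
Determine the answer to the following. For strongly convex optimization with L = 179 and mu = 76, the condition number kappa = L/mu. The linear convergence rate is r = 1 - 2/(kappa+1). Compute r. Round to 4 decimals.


Step 1: Compute the condition number.
kappa = L/mu = 179/76 = 2.3553
Step 2: Compute the convergence rate.
r = 1 - 2/(kappa + 1) = 1 - 2*mu/(L + mu) = (L - mu)/(L + mu) = 103/255 = 0.4039


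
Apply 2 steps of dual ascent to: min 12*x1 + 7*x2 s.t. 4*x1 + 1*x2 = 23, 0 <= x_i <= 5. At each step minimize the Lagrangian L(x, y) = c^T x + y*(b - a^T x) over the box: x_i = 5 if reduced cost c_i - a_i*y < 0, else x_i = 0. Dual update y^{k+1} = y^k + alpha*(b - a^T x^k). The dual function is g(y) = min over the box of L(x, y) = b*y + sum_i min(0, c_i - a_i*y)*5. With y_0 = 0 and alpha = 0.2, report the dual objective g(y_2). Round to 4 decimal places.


Dual ascent for LP: min 12*x1 + 7*x2, 4*x1 + 1*x2 = 23, 0 <= x_i <= 5
Step 1: y^k = 0.0, reduced costs: (12.0, 7.0)
  x^k = (0.0, 0.0), subgradient = b - a^T x = 23.0
  y^{k+1} = 0.0 + 0.2*23.0 = 4.6
Step 2: y^k = 4.6, reduced costs: (-6.4, 2.4)
  x^k = (5.0, 0.0), subgradient = b - a^T x = 3.0
  y^{k+1} = 4.6 + 0.2*3.0 = 5.2
Dual objective at y_2 = 5.2: reduced costs (-8.8, 1.8), box minimizer x = (5.0, 0.0)
g(y_2) = b*y + (c1 - a1*y)*x1 + (c2 - a2*y)*x2 = 23*5.2 + (-8.8)*5.0 + 1.8*0.0 = 119.6 - 44.0 + 0.0 = 75.6


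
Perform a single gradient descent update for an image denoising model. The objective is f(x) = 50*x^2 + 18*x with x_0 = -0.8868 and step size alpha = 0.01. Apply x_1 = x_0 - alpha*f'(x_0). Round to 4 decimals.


We compute the gradient at x_0 and apply the update.
f'(x) = 100*x + 18
f'(-0.8868) = 100*-0.8868 + 18 = -70.68
x_1 = -0.8868 - 0.01*-70.68 = -0.18


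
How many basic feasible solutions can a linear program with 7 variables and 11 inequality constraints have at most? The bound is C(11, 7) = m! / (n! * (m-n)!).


Each vertex corresponds to some choice of n active constraints out of m, so the number of vertices is at most C(m, n) = m! / (n!(m-n)!).
m = 11, n = 7
Numerator: 11 * 10 * 9 * 8 * 7 * 6 * 5
Denominator: 7! = 5040
C(11, 7) = 330


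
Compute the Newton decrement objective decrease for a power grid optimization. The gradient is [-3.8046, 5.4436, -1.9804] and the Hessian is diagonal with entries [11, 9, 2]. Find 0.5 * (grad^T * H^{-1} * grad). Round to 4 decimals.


Step 1: H is diagonal, so H^(-1) * g = [-0.3459, 0.6048, -0.9902].
Step 2: g^T H^(-1) g = sum_i g_i^2 / H_ii
  = (-3.8046)^2/11 + (5.4436)^2/9 + (-1.9804)^2/2
  = 1.3159 + 3.2925 + 1.961 = 6.5694
Step 3: Objective decrease = 0.5 * g^T H^(-1) g = 3.2847


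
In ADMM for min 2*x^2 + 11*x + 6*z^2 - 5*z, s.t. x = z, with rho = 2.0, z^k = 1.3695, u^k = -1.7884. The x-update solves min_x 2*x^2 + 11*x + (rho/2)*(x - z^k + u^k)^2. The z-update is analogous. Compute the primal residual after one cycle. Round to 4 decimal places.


ADMM iteration with rho = 2.0, z^k = 1.3695, u^k = -1.7884
Step 1: x-update.
Minimize 2*x^2 + 11*x + (2.0/2)*(x - 1.3695 - 1.7884)^2
FOC: (2*2 + 2.0)*x = -11 + 2.0*(1.3695 + 1.7884)
x^{k+1} = -0.7807
Step 2: z-update.
Minimize 6*z^2 - 5*z + (2.0/2)*(-0.7807 - z - 1.7884)^2
FOC: (2*6 + 2.0)*z = 5 + 2.0*(-0.7807 - 1.7884)
z^{k+1} = -0.0099
Step 3: u-update.
u^{k+1} = -1.7884 - 0.7807 + 0.0099 = -2.5592
Step 4: Primal residual = |-0.7807 + 0.0099| = 0.7708


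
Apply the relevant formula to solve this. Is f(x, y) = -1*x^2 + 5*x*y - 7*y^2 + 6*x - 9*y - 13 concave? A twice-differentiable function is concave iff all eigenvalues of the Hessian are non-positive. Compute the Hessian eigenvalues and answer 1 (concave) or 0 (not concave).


The Hessian of f(x,y) = -1*x^2 + 5*x*y - 7*y^2 + 6*x - 9*y - 13 is:
H = [[-2, 5], [5, -14]]
Trace = -2 - 14 = -16
Determinant = -2*-14 - (5)^2 = 3
Discriminant = (-16)^2 - 4*3 = 244.0
Eigenvalues: lambda_1 = -15.8102, lambda_2 = -0.1898
The function is concave.

1


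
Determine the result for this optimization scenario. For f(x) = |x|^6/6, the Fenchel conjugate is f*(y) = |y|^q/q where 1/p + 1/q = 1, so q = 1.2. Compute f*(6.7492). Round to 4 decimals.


The conjugate exponent q satisfies 1/p + 1/q = 1.
p = 6, so q = 6/(6 - 1) = 1.2
|y|^q = 6.7492^1.2 = 9.8879
f*(6.7492) = 9.8879 / 1.2 = 8.2399


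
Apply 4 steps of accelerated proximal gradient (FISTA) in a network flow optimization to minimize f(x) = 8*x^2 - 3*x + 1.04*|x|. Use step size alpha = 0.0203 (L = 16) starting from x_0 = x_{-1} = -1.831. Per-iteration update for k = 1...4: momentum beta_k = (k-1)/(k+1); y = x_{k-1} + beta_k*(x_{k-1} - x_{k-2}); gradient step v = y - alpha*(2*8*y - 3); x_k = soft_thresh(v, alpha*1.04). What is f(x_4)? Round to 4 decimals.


FISTA on f(x) = 8*x^2 - 3*x + 1.04*|x|
L = 16, alpha = 0.0203
Iteration 1: beta = 0.0, y = -1.831 + 0.0*(-1.831 + 1.831) = -1.831
  grad(y) = -32.296, v = y - alpha*grad = -1.1754
  prox(v) = soft_thresh(-1.1754, 0.0211) = -1.1543
Iteration 2: beta = 0.3333, y = -1.1543 + 0.3333*(-1.1543 + 1.831) = -0.9287
  grad(y) = -17.8593, v = y - alpha*grad = -0.5662
  prox(v) = soft_thresh(-0.5662, 0.0211) = -0.5451
Iteration 3: beta = 0.5, y = -0.5451 + 0.5*(-0.5451 + 1.1543) = -0.2404
  grad(y) = -6.847, v = y - alpha*grad = -0.1014
  prox(v) = soft_thresh(-0.1014, 0.0211) = -0.0803
Iteration 4: beta = 0.6, y = -0.0803 + 0.6*(-0.0803 + 0.5451) = 0.1985
  grad(y) = 0.176, v = y - alpha*grad = 0.1949
  prox(v) = soft_thresh(0.1949, 0.0211) = 0.1738
f(x_4) = 8*0.1738^2 - 3*0.1738 + 1.04*|0.1738| = -0.099


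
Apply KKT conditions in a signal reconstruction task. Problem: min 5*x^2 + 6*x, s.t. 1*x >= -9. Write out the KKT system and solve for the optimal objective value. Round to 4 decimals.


Step 1: Try lambda = 0 (constraint inactive).
Stationarity: 2*5*x + 6 = 0
x* = -6/(2*5) = -0.6
Check constraint: 1*-0.6 = -0.6 >= -9 -- satisfied.
Step 2: Compute optimal value.
f(x*) = 5*(-0.6)^2 + 6*(-0.6) = -1.8


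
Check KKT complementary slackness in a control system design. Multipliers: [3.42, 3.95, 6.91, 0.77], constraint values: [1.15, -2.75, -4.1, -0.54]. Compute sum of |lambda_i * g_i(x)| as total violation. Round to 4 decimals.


KKT complementary slackness check:
lambda_1 * g_1 = 3.42 * 1.15 = 3.933
lambda_2 * g_2 = 3.95 * -2.75 = -10.8625
lambda_3 * g_3 = 6.91 * -4.1 = -28.331
lambda_4 * g_4 = 0.77 * -0.54 = -0.4158
Total violation = 3.933 + 10.8625 + 28.331 + 0.4158 = 43.5423


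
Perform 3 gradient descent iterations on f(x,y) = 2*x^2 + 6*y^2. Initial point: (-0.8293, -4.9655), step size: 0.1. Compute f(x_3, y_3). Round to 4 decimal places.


Gradient descent on f(x,y) = 2*x^2 + 6*y^2.
Starting point: (-0.8293, -4.9655), alpha = 0.1
Step 1: grad_x = 2*2*-0.8293 = -3.3172, grad_y = 2*6*-4.9655 = -59.586
  x_1 = -0.8293 - 0.1*-3.3172 = -0.4976
  y_1 = -4.9655 - 0.1*-59.586 = 0.9931
Step 2: grad_x = 2*2*-0.4976 = -1.9903, grad_y = 2*6*0.9931 = 11.9172
  x_2 = -0.4976 - 0.1*-1.9903 = -0.2985
  y_2 = 0.9931 - 0.1*11.9172 = -0.1986
Step 3: grad_x = 2*2*-0.2985 = -1.1942, grad_y = 2*6*-0.1986 = -2.3834
  x_3 = -0.2985 - 0.1*-1.1942 = -0.1791
  y_3 = -0.1986 - 0.1*-2.3834 = 0.0397
f(-0.1791, 0.0397) = 2*(-0.1791)^2 + 6*0.0397^2 = 0.0736


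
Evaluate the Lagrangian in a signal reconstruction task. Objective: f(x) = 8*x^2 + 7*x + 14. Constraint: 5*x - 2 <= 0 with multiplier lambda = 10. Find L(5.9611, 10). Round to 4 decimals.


Step 1: Evaluate f(x).
f(5.9611) = 8*5.9611^2 + 7*5.9611 + 14 = 340.0054
Step 2: Evaluate g(x).
g(5.9611) = 5*5.9611 - 2 = 27.8055
Step 3: Compute Lagrangian.
L = 340.0054 + 10*27.8055 = 618.0604


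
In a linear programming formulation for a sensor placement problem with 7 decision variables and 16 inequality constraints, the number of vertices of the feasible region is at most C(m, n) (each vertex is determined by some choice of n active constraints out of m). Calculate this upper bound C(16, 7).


Each vertex corresponds to some choice of n active constraints out of m, so the number of vertices is at most C(m, n) = m! / (n!(m-n)!).
m = 16, n = 7
Numerator: 16 * 15 * 14 * 13 * 12 * 11 * 10
Denominator: 7! = 5040
C(16, 7) = 11440


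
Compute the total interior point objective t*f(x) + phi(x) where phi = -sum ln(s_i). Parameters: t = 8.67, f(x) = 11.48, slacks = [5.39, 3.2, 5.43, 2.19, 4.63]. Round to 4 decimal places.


Step 1: Compute log-barrier.
ln values: [1.6845, 1.1632, 1.6919, 0.7839, 1.5326]
phi = -(1.6845 + 1.1632 + 1.6919 + 0.7839 + 1.5326) = -6.8561
Step 2: Compute augmented objective.
t*f(x) = 8.67*11.48 = 99.5316
Total = 99.5316 - 6.8561 = 92.6755


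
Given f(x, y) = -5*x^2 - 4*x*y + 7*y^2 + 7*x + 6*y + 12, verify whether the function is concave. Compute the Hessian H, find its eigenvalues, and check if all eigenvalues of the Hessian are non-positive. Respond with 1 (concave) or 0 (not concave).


The Hessian of f(x,y) = -5*x^2 - 4*x*y + 7*y^2 + 7*x + 6*y + 12 is:
H = [[-10, -4], [-4, 14]]
Trace = -10 + 14 = 4
Determinant = -10*14 - (-4)^2 = -156
Discriminant = (4)^2 - 4*-156 = 640.0
Eigenvalues: lambda_1 = -10.6491, lambda_2 = 14.6491
The function is not concave.

0


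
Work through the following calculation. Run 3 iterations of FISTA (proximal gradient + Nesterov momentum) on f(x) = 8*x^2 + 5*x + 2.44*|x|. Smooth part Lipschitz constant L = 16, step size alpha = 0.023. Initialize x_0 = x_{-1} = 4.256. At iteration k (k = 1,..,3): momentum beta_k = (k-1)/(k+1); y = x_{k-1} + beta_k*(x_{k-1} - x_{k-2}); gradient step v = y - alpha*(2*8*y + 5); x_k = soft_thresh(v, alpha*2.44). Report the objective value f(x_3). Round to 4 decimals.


FISTA on f(x) = 8*x^2 + 5*x + 2.44*|x|
L = 16, alpha = 0.023
Iteration 1: beta = 0.0, y = 4.256 + 0.0*(4.256 - 4.256) = 4.256
  grad(y) = 73.096, v = y - alpha*grad = 2.5748
  prox(v) = soft_thresh(2.5748, 0.0561) = 2.5187
Iteration 2: beta = 0.3333, y = 2.5187 + 0.3333*(2.5187 - 4.256) = 1.9396
  grad(y) = 36.033, v = y - alpha*grad = 1.1108
  prox(v) = soft_thresh(1.1108, 0.0561) = 1.0547
Iteration 3: beta = 0.5, y = 1.0547 + 0.5*(1.0547 - 2.5187) = 0.3227
  grad(y) = 10.163, v = y - alpha*grad = 0.0889
  prox(v) = soft_thresh(0.0889, 0.0561) = 0.0328
f(x_3) = 8*0.0328^2 + 5*0.0328 + 2.44*|0.0328| = 0.2528


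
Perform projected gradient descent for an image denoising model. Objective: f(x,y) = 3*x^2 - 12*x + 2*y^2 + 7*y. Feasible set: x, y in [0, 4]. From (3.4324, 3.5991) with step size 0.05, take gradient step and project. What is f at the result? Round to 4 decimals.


Step 1: Compute gradient at (3.4324, 3.5991).
grad_x = 2*3*3.4324 - 12 = 8.5944
grad_y = 2*2*3.5991 + 7 = 21.3964
Step 2: Gradient step.
x_raw = 3.4324 - 0.05*8.5944 = 3.0027
y_raw = 3.5991 - 0.05*21.3964 = 2.5293
Step 3: Project onto [0, 4].
x_proj = clip(3.0027) = 3.0027
y_proj = clip(2.5293) = 2.5293
Step 4: Evaluate f.
f(3.0027, 2.5293) = 21.5156


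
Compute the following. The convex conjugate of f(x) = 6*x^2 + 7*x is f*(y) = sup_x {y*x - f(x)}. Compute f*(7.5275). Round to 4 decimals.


f*(y) = sup_x {y*x - a*x^2 - b*x} = sup_x {(y-b)*x - a*x^2}
FOC: (y - b) - 2a*x = 0 => x* = (y - b)/(2a)
x* = (7.5275 - 7)/(2*6) = 0.044
f*(7.5275) = (y-b)^2/(4a) = (7.5275 - 7)^2/(4*6)
= 0.2783/24 = 0.0116


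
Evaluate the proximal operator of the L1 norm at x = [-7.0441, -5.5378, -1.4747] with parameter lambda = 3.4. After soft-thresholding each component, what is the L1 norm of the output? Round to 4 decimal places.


Soft-thresholding with lambda = 3.4:
prox(-7.0441) = sign(-7.0441)*max(|-7.0441| - 3.4, 0) = -3.6441
prox(-5.5378) = sign(-5.5378)*max(|-5.5378| - 3.4, 0) = -2.1378
prox(-1.4747) = sign(-1.4747)*max(|-1.4747| - 3.4, 0) = 0.0
prox(x) = [-3.6441, -2.1378, 0.0]
||prox(x)||_1 = 3.6441 + 2.1378 + 0.0 = 5.7819


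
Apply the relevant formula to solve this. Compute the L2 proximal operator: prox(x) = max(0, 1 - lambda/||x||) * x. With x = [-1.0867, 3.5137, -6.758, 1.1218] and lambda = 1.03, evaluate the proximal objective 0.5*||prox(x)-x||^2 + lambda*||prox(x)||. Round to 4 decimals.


Step 1: Compute ||x||.
||x|| = 7.7753
Step 2: Compute scaling factor.
scale = max(0, 1 - 1.03/7.7753) = 0.8675
Step 3: prox(x) = [-0.9427, 3.0482, -5.8628, 0.9732]
||prox(x)|| = 6.7453
Step 4: Proximal objective.
0.5*||prox-x||^2 = 0.5305
lambda*||prox|| = 6.9477
Total = 7.4782


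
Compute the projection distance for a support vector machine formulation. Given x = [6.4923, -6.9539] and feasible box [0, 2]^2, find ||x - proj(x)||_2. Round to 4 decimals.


Project each component onto [0, 2].
clip(6.4923) = 2.0, clip(-6.9539) = 0.0
Projection = [2.0, 0.0]
Squared diffs: [20.1808, 48.3567]
Distance = sqrt(68.5375) = 8.2787


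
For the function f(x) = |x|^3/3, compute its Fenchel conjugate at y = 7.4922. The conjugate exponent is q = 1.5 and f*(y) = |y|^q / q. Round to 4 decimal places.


The conjugate exponent q satisfies 1/p + 1/q = 1.
p = 3, so q = 3/(3 - 1) = 1.5
|y|^q = 7.4922^1.5 = 20.5076
f*(7.4922) = 20.5076 / 1.5 = 13.6717


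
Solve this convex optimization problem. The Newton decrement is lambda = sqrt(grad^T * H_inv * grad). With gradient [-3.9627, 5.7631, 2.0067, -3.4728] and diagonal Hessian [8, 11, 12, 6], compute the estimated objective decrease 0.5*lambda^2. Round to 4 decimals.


Step 1: H is diagonal, so H^(-1) * g = [-0.4953, 0.5239, 0.1672, -0.5788].
Step 2: g^T H^(-1) g = sum_i g_i^2 / H_ii
  = (-3.9627)^2/8 + (5.7631)^2/11 + (2.0067)^2/12 + (-3.4728)^2/6
  = 1.9629 + 3.0194 + 0.3356 + 2.0101 = 7.3279
Step 3: Objective decrease = 0.5 * g^T H^(-1) g = 3.6639


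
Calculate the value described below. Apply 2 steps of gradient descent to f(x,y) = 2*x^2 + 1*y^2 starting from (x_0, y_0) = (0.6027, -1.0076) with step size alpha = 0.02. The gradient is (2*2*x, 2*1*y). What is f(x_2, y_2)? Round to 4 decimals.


Gradient descent on f(x,y) = 2*x^2 + 1*y^2.
Starting point: (0.6027, -1.0076), alpha = 0.02
Step 1: grad_x = 2*2*0.6027 = 2.4108, grad_y = 2*1*-1.0076 = -2.0152
  x_1 = 0.6027 - 0.02*2.4108 = 0.5545
  y_1 = -1.0076 - 0.02*-2.0152 = -0.9673
Step 2: grad_x = 2*2*0.5545 = 2.2179, grad_y = 2*1*-0.9673 = -1.9346
  x_2 = 0.5545 - 0.02*2.2179 = 0.5101
  y_2 = -0.9673 - 0.02*-1.9346 = -0.9286
f(0.5101, -0.9286) = 2*0.5101^2 + 1*(-0.9286)^2 = 1.3828


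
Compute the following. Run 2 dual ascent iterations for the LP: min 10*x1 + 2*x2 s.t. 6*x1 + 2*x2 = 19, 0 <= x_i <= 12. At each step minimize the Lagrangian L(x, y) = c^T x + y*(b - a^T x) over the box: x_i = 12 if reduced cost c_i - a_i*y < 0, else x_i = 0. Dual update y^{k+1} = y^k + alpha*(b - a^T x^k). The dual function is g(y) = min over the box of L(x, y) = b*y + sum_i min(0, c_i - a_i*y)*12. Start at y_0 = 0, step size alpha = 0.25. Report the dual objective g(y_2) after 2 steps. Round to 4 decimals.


Dual ascent for LP: min 10*x1 + 2*x2, 6*x1 + 2*x2 = 19, 0 <= x_i <= 12
Step 1: y^k = 0.0, reduced costs: (10.0, 2.0)
  x^k = (0.0, 0.0), subgradient = b - a^T x = 19.0
  y^{k+1} = 0.0 + 0.25*19.0 = 4.75
Step 2: y^k = 4.75, reduced costs: (-18.5, -7.5)
  x^k = (12.0, 12.0), subgradient = b - a^T x = -77.0
  y^{k+1} = 4.75 + 0.25*-77.0 = -14.5
Dual objective at y_2 = -14.5: reduced costs (97.0, 31.0), box minimizer x = (0.0, 0.0)
g(y_2) = b*y + (c1 - a1*y)*x1 + (c2 - a2*y)*x2 = 19*(-14.5) + 97.0*0.0 + 31.0*0.0 = -275.5 + 0.0 + 0.0 = -275.5
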